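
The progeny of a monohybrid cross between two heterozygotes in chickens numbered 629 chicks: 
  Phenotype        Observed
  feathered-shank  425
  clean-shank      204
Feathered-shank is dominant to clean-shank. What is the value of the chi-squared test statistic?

For a monohybrid cross between heterozygotes with complete dominance, the expected phenotypic ratio is 3:1.
Expected counts for N = 629 under a 3:1 ratio (total parts = 4):
  feathered-shank: 629 × 3/4 = 471.75
  clean-shank: 629 × 1/4 = 157.25
χ² = Σ (O − E)² / E
  feathered-shank: (425 − 471.75)² / 471.75 = 4.6329
  clean-shank: (204 − 157.25)² / 157.25 = 13.8986
χ² = 4.6329 + 13.8986 = 18.5315 ≈ 18.532

18.532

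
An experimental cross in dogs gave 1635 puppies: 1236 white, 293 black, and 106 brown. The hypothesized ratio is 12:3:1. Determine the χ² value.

0.820

Expected counts for N = 1635 under a 12:3:1 ratio (total parts = 16):
  white: 1635 × 12/16 = 1226.25
  black: 1635 × 3/16 = 306.5625
  brown: 1635 × 1/16 = 102.1875
χ² = Σ (O − E)² / E
  white: (1236 − 1226.25)² / 1226.25 = 0.0775
  black: (293 − 306.5625)² / 306.5625 = 0.6000
  brown: (106 − 102.1875)² / 102.1875 = 0.1422
χ² = 0.0775 + 0.6000 + 0.1422 = 0.8197 ≈ 0.820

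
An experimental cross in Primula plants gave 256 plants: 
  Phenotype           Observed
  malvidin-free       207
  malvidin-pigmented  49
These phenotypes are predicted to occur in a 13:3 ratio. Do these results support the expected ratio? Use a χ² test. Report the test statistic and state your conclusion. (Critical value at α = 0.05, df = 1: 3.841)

Under the 13:3 hypothesis (Σ ratio = 16, N = 256):
  malvidin-free: 256 × 13/16 = 208
  malvidin-pigmented: 256 × 3/16 = 48
χ² = Σ (O − E)² / E
  malvidin-free: (207 − 208)² / 208 = 0.0048
  malvidin-pigmented: (49 − 48)² / 48 = 0.0208
χ² = 0.0048 + 0.0208 = 0.0256 ≈ 0.026
Degrees of freedom = 2 − 1 = 1; critical value at α = 0.05 is 3.841.
Since 0.026 < 3.841, we fail to reject the null hypothesis — the data are consistent with the 13:3 ratio.

0.026; consistent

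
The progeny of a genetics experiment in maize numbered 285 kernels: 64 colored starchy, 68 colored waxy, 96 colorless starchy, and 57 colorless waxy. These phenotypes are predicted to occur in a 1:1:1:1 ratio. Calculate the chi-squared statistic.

Total ratio parts = 4. Expected numbers out of 285:
  colored starchy: 285 × 1/4 = 71.25
  colored waxy: 285 × 1/4 = 71.25
  colorless starchy: 285 × 1/4 = 71.25
  colorless waxy: 285 × 1/4 = 71.25
χ² = Σ (O − E)² / E
  colored starchy: (64 − 71.25)² / 71.25 = 0.7377
  colored waxy: (68 − 71.25)² / 71.25 = 0.1482
  colorless starchy: (96 − 71.25)² / 71.25 = 8.5974
  colorless waxy: (57 − 71.25)² / 71.25 = 2.8500
χ² = 0.7377 + 0.1482 + 8.5974 + 2.8500 = 12.3333 ≈ 12.333

12.333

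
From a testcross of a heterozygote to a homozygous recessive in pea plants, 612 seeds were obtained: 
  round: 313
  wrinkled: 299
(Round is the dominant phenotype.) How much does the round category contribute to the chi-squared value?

0.160

A testcross of a heterozygote (Aa × aa) gives a 1:1 phenotypic ratio.
Under the 1:1 hypothesis (Σ ratio = 2, N = 612):
  round: 612 × 1/2 = 306
  wrinkled: 612 × 1/2 = 306
Contribution of round: (313 − 306)² / 306 = 0.1601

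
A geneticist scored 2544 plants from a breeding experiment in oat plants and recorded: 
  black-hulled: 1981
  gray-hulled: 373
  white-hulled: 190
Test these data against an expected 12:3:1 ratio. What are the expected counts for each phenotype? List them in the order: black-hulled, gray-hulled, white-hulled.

1908, 477, 159

Total ratio parts = 16. Expected numbers out of 2544:
  black-hulled: 2544 × 12/16 = 1908
  gray-hulled: 2544 × 3/16 = 477
  white-hulled: 2544 × 1/16 = 159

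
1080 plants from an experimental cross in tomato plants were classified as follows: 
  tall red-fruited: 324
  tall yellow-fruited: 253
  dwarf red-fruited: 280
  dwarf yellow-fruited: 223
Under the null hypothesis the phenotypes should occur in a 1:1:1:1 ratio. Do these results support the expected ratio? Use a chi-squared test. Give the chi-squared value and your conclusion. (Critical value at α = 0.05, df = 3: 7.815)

20.422; not consistent

Total ratio parts = 4. Expected numbers out of 1080:
  tall red-fruited: 1080 × 1/4 = 270
  tall yellow-fruited: 1080 × 1/4 = 270
  dwarf red-fruited: 1080 × 1/4 = 270
  dwarf yellow-fruited: 1080 × 1/4 = 270
χ² = Σ (O − E)² / E
  tall red-fruited: (324 − 270)² / 270 = 10.8000
  tall yellow-fruited: (253 − 270)² / 270 = 1.0704
  dwarf red-fruited: (280 − 270)² / 270 = 0.3704
  dwarf yellow-fruited: (223 − 270)² / 270 = 8.1815
χ² = 10.8000 + 1.0704 + 0.3704 + 8.1815 = 20.4223 ≈ 20.422
Degrees of freedom = 4 − 1 = 3; critical value at α = 0.05 is 7.815.
Since 20.422 > 7.815, we reject the null hypothesis — the data do not fit the 1:1:1:1 ratio.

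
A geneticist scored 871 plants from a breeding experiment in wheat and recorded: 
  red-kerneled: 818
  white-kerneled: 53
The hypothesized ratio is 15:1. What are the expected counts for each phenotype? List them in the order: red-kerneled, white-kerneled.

Total ratio parts = 16. Expected numbers out of 871:
  red-kerneled: 871 × 15/16 = 816.5625
  white-kerneled: 871 × 1/16 = 54.4375

816.5625, 54.4375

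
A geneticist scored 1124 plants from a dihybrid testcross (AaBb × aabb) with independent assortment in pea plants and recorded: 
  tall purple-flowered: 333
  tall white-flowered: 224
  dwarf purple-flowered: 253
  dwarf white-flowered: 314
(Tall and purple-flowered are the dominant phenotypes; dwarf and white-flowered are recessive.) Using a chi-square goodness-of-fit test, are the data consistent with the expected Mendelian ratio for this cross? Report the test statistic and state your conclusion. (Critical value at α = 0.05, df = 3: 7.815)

A dihybrid testcross with independent assortment gives a 1:1:1:1 ratio.
Expected counts for N = 1124 under a 1:1:1:1 ratio (total parts = 4):
  tall purple-flowered: 1124 × 1/4 = 281
  tall white-flowered: 1124 × 1/4 = 281
  dwarf purple-flowered: 1124 × 1/4 = 281
  dwarf white-flowered: 1124 × 1/4 = 281
χ² = Σ (O − E)² / E
  tall purple-flowered: (333 − 281)² / 281 = 9.6228
  tall white-flowered: (224 − 281)² / 281 = 11.5623
  dwarf purple-flowered: (253 − 281)² / 281 = 2.7900
  dwarf white-flowered: (314 − 281)² / 281 = 3.8754
χ² = 9.6228 + 11.5623 + 2.7900 + 3.8754 = 27.8505 ≈ 27.851
Degrees of freedom = 4 − 1 = 3; critical value at α = 0.05 is 7.815.
Since 27.851 > 7.815, we reject the null hypothesis — the data do not fit the 1:1:1:1 ratio.

27.851; not consistent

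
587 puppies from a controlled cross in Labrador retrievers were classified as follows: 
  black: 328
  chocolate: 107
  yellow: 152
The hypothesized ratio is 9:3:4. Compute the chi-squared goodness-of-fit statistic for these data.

Expected counts for N = 587 under a 9:3:4 ratio (total parts = 16):
  black: 587 × 9/16 = 330.1875
  chocolate: 587 × 3/16 = 110.0625
  yellow: 587 × 4/16 = 146.75
χ² = Σ (O − E)² / E
  black: (328 − 330.1875)² / 330.1875 = 0.0145
  chocolate: (107 − 110.0625)² / 110.0625 = 0.0852
  yellow: (152 − 146.75)² / 146.75 = 0.1878
χ² = 0.0145 + 0.0852 + 0.1878 = 0.2875 ≈ 0.288

0.288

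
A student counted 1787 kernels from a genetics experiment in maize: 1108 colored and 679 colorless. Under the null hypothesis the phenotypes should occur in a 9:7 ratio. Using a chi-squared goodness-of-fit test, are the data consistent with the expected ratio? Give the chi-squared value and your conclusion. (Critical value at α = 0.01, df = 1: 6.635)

24.036; not consistent

Expected counts for N = 1787 under a 9:7 ratio (total parts = 16):
  colored: 1787 × 9/16 = 1005.1875
  colorless: 1787 × 7/16 = 781.8125
χ² = Σ (O − E)² / E
  colored: (1108 − 1005.1875)² / 1005.1875 = 10.5159
  colorless: (679 − 781.8125)² / 781.8125 = 13.5204
χ² = 10.5159 + 13.5204 = 24.0363 ≈ 24.036
Degrees of freedom = 2 − 1 = 1; critical value at α = 0.01 is 6.635.
Since 24.036 > 6.635, we reject the null hypothesis — the data do not fit the 9:7 ratio.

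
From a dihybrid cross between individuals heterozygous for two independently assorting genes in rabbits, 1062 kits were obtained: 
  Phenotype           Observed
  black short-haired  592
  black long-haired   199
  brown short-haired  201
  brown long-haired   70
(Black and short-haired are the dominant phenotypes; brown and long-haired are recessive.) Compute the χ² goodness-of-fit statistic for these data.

A dihybrid F₂ with independent assortment and complete dominance at both loci gives a 9:3:3:1 phenotypic ratio.
Under the 9:3:3:1 hypothesis (Σ ratio = 16, N = 1062):
  black short-haired: 1062 × 9/16 = 597.375
  black long-haired: 1062 × 3/16 = 199.125
  brown short-haired: 1062 × 3/16 = 199.125
  brown long-haired: 1062 × 1/16 = 66.375
χ² = Σ (O − E)² / E
  black short-haired: (592 − 597.375)² / 597.375 = 0.0484
  black long-haired: (199 − 199.125)² / 199.125 = 0.0001
  brown short-haired: (201 − 199.125)² / 199.125 = 0.0177
  brown long-haired: (70 − 66.375)² / 66.375 = 0.1980
χ² = 0.0484 + 0.0001 + 0.0177 + 0.1980 = 0.2642 ≈ 0.264

0.264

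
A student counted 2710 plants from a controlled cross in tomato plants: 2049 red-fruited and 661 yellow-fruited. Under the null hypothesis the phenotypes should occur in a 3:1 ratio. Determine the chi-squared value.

Under the 3:1 hypothesis (Σ ratio = 4, N = 2710):
  red-fruited: 2710 × 3/4 = 2032.5
  yellow-fruited: 2710 × 1/4 = 677.5
χ² = Σ (O − E)² / E
  red-fruited: (2049 − 2032.5)² / 2032.5 = 0.1339
  yellow-fruited: (661 − 677.5)² / 677.5 = 0.4018
χ² = 0.1339 + 0.4018 = 0.5357 ≈ 0.536

0.536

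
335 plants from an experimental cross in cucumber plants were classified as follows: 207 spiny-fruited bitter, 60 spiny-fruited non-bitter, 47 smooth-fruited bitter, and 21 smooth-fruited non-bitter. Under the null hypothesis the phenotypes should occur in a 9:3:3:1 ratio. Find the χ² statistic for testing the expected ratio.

5.935

The 9:3:3:1 ratio has 16 parts, so with N = 335 the expected counts are:
  spiny-fruited bitter: 335 × 9/16 = 188.4375
  spiny-fruited non-bitter: 335 × 3/16 = 62.8125
  smooth-fruited bitter: 335 × 3/16 = 62.8125
  smooth-fruited non-bitter: 335 × 1/16 = 20.9375
χ² = Σ (O − E)² / E
  spiny-fruited bitter: (207 − 188.4375)² / 188.4375 = 1.8285
  spiny-fruited non-bitter: (60 − 62.8125)² / 62.8125 = 0.1259
  smooth-fruited bitter: (47 − 62.8125)² / 62.8125 = 3.9807
  smooth-fruited non-bitter: (21 − 20.9375)² / 20.9375 = 0.0002
χ² = 1.8285 + 0.1259 + 3.9807 + 0.0002 = 5.9353 ≈ 5.935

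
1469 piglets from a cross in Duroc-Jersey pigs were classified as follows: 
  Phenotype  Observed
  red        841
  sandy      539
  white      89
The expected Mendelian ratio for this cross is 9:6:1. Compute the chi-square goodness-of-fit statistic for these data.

Total ratio parts = 16. Expected numbers out of 1469:
  red: 1469 × 9/16 = 826.3125
  sandy: 1469 × 6/16 = 550.875
  white: 1469 × 1/16 = 91.8125
χ² = Σ (O − E)² / E
  red: (841 − 826.3125)² / 826.3125 = 0.2611
  sandy: (539 − 550.875)² / 550.875 = 0.2560
  white: (89 − 91.8125)² / 91.8125 = 0.0862
χ² = 0.2611 + 0.2560 + 0.0862 = 0.6033 ≈ 0.603

0.603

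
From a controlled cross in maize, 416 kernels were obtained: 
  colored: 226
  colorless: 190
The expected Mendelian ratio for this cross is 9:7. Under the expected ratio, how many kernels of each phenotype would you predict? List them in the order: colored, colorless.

234, 182

Total ratio parts = 16. Expected numbers out of 416:
  colored: 416 × 9/16 = 234
  colorless: 416 × 7/16 = 182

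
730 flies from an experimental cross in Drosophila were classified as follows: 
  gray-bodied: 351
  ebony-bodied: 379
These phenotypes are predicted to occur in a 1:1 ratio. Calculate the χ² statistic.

1.074

Expected counts for N = 730 under a 1:1 ratio (total parts = 2):
  gray-bodied: 730 × 1/2 = 365
  ebony-bodied: 730 × 1/2 = 365
χ² = Σ (O − E)² / E
  gray-bodied: (351 − 365)² / 365 = 0.5370
  ebony-bodied: (379 − 365)² / 365 = 0.5370
χ² = 0.5370 + 0.5370 = 1.074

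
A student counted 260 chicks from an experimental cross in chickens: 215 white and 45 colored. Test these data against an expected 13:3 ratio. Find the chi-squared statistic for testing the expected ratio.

Expected counts for N = 260 under a 13:3 ratio (total parts = 16):
  white: 260 × 13/16 = 211.25
  colored: 260 × 3/16 = 48.75
χ² = Σ (O − E)² / E
  white: (215 − 211.25)² / 211.25 = 0.0666
  colored: (45 − 48.75)² / 48.75 = 0.2885
χ² = 0.0666 + 0.2885 = 0.3551 ≈ 0.355

0.355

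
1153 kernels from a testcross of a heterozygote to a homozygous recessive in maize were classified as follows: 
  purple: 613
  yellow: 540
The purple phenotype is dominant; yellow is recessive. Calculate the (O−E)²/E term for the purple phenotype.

A testcross of a heterozygote (Aa × aa) gives a 1:1 phenotypic ratio.
Under the 1:1 hypothesis (Σ ratio = 2, N = 1153):
  purple: 1153 × 1/2 = 576.5
  yellow: 1153 × 1/2 = 576.5
Contribution of purple: (613 − 576.5)² / 576.5 = 2.3109

2.311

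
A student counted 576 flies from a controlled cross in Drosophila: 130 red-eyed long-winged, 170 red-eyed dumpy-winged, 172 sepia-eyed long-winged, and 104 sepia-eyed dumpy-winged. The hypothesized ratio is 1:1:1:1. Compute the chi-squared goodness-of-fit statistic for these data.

22.611

Expected counts for N = 576 under a 1:1:1:1 ratio (total parts = 4):
  red-eyed long-winged: 576 × 1/4 = 144
  red-eyed dumpy-winged: 576 × 1/4 = 144
  sepia-eyed long-winged: 576 × 1/4 = 144
  sepia-eyed dumpy-winged: 576 × 1/4 = 144
χ² = Σ (O − E)² / E
  red-eyed long-winged: (130 − 144)² / 144 = 1.3611
  red-eyed dumpy-winged: (170 − 144)² / 144 = 4.6944
  sepia-eyed long-winged: (172 − 144)² / 144 = 5.4444
  sepia-eyed dumpy-winged: (104 − 144)² / 144 = 11.1111
χ² = 1.3611 + 4.6944 + 5.4444 + 11.1111 = 22.611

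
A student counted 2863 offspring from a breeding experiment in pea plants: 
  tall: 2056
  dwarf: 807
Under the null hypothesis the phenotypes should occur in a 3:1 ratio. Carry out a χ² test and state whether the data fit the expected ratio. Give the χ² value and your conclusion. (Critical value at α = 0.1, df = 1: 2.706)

15.511; not consistent

Total ratio parts = 4. Expected numbers out of 2863:
  tall: 2863 × 3/4 = 2147.25
  dwarf: 2863 × 1/4 = 715.75
χ² = Σ (O − E)² / E
  tall: (2056 − 2147.25)² / 2147.25 = 3.8778
  dwarf: (807 − 715.75)² / 715.75 = 11.6333
χ² = 3.8778 + 11.6333 = 15.5111 ≈ 15.511
Degrees of freedom = 2 − 1 = 1; critical value at α = 0.1 is 2.706.
Since 15.511 > 2.706, we reject the null hypothesis — the data do not fit the 3:1 ratio.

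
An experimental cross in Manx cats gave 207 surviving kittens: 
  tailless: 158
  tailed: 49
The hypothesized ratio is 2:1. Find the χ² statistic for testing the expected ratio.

Expected counts for N = 207 under a 2:1 ratio (total parts = 3):
  tailless: 207 × 2/3 = 138
  tailed: 207 × 1/3 = 69
χ² = Σ (O − E)² / E
  tailless: (158 − 138)² / 138 = 2.8986
  tailed: (49 − 69)² / 69 = 5.7971
χ² = 2.8986 + 5.7971 = 8.6957 ≈ 8.696

8.696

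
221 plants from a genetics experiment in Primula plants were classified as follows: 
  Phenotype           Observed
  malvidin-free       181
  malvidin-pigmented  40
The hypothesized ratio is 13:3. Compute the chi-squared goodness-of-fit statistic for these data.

Total ratio parts = 16. Expected numbers out of 221:
  malvidin-free: 221 × 13/16 = 179.5625
  malvidin-pigmented: 221 × 3/16 = 41.4375
χ² = Σ (O − E)² / E
  malvidin-free: (181 − 179.5625)² / 179.5625 = 0.0115
  malvidin-pigmented: (40 − 41.4375)² / 41.4375 = 0.0499
χ² = 0.0115 + 0.0499 = 0.0614 ≈ 0.061

0.061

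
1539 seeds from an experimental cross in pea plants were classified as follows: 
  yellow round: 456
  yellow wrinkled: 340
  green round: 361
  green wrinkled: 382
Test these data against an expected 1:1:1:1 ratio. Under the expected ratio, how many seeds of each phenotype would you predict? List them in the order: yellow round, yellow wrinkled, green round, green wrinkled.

Total ratio parts = 4. Expected numbers out of 1539:
  yellow round: 1539 × 1/4 = 384.75
  yellow wrinkled: 1539 × 1/4 = 384.75
  green round: 1539 × 1/4 = 384.75
  green wrinkled: 1539 × 1/4 = 384.75

384.75, 384.75, 384.75, 384.75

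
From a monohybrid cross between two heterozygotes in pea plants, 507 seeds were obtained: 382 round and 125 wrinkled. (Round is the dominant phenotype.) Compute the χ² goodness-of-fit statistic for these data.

For a monohybrid cross between heterozygotes with complete dominance, the expected phenotypic ratio is 3:1.
Expected counts for N = 507 under a 3:1 ratio (total parts = 4):
  round: 507 × 3/4 = 380.25
  wrinkled: 507 × 1/4 = 126.75
χ² = Σ (O − E)² / E
  round: (382 − 380.25)² / 380.25 = 0.0081
  wrinkled: (125 − 126.75)² / 126.75 = 0.0242
χ² = 0.0081 + 0.0242 = 0.0323 ≈ 0.032

0.032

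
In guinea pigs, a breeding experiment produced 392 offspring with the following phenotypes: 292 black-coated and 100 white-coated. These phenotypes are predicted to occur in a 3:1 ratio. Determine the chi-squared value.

Total ratio parts = 4. Expected numbers out of 392:
  black-coated: 392 × 3/4 = 294
  white-coated: 392 × 1/4 = 98
χ² = Σ (O − E)² / E
  black-coated: (292 − 294)² / 294 = 0.0136
  white-coated: (100 − 98)² / 98 = 0.0408
χ² = 0.0136 + 0.0408 = 0.0544 ≈ 0.054

0.054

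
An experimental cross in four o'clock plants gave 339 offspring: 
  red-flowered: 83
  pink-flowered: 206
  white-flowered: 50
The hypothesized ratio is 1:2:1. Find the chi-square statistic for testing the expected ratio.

22.145

The 1:2:1 ratio has 4 parts, so with N = 339 the expected counts are:
  red-flowered: 339 × 1/4 = 84.75
  pink-flowered: 339 × 2/4 = 169.5
  white-flowered: 339 × 1/4 = 84.75
χ² = Σ (O − E)² / E
  red-flowered: (83 − 84.75)² / 84.75 = 0.0361
  pink-flowered: (206 − 169.5)² / 169.5 = 7.8599
  white-flowered: (50 − 84.75)² / 84.75 = 14.2485
χ² = 0.0361 + 7.8599 + 14.2485 = 22.1445 ≈ 22.145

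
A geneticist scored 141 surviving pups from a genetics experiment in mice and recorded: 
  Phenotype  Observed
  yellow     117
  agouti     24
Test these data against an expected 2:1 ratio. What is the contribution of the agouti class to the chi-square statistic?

Expected counts for N = 141 under a 2:1 ratio (total parts = 3):
  yellow: 141 × 2/3 = 94
  agouti: 141 × 1/3 = 47
Contribution of agouti: (24 − 47)² / 47 = 11.2553

11.255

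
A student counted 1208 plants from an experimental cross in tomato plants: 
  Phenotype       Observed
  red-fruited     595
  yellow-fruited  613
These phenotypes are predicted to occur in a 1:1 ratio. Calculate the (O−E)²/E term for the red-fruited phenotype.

0.134

Under the 1:1 hypothesis (Σ ratio = 2, N = 1208):
  red-fruited: 1208 × 1/2 = 604
  yellow-fruited: 1208 × 1/2 = 604
Contribution of red-fruited: (595 − 604)² / 604 = 0.1341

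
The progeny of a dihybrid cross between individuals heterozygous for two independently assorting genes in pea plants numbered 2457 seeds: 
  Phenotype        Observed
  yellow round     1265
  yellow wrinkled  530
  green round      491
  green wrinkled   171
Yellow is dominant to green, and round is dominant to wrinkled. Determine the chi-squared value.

24.318

A dihybrid F₂ with independent assortment and complete dominance at both loci gives a 9:3:3:1 phenotypic ratio.
Expected counts for N = 2457 under a 9:3:3:1 ratio (total parts = 16):
  yellow round: 2457 × 9/16 = 1382.0625
  yellow wrinkled: 2457 × 3/16 = 460.6875
  green round: 2457 × 3/16 = 460.6875
  green wrinkled: 2457 × 1/16 = 153.5625
χ² = Σ (O − E)² / E
  yellow round: (1265 − 1382.0625)² / 1382.0625 = 9.9153
  yellow wrinkled: (530 − 460.6875)² / 460.6875 = 10.4284
  green round: (491 − 460.6875)² / 460.6875 = 1.9945
  green wrinkled: (171 − 153.5625)² / 153.5625 = 1.9801
χ² = 9.9153 + 10.4284 + 1.9945 + 1.9801 = 24.3183 ≈ 24.318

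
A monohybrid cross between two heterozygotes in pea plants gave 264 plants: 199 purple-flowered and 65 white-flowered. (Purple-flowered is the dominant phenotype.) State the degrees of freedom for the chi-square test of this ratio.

1

For a monohybrid cross between heterozygotes with complete dominance, the expected phenotypic ratio is 3:1.
A goodness-of-fit test with 2 phenotype classes has df = 2 − 1 = 1.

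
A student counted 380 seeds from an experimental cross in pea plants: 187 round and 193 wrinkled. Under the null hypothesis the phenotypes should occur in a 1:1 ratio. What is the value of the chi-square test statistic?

0.095

Expected counts for N = 380 under a 1:1 ratio (total parts = 2):
  round: 380 × 1/2 = 190
  wrinkled: 380 × 1/2 = 190
χ² = Σ (O − E)² / E
  round: (187 − 190)² / 190 = 0.0474
  wrinkled: (193 − 190)² / 190 = 0.0474
χ² = 0.0474 + 0.0474 = 0.0948 ≈ 0.095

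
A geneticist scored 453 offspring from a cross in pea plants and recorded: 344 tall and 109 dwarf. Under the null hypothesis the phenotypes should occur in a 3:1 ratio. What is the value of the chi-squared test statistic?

Expected counts for N = 453 under a 3:1 ratio (total parts = 4):
  tall: 453 × 3/4 = 339.75
  dwarf: 453 × 1/4 = 113.25
χ² = Σ (O − E)² / E
  tall: (344 − 339.75)² / 339.75 = 0.0532
  dwarf: (109 − 113.25)² / 113.25 = 0.1595
χ² = 0.0532 + 0.1595 = 0.2127 ≈ 0.213

0.213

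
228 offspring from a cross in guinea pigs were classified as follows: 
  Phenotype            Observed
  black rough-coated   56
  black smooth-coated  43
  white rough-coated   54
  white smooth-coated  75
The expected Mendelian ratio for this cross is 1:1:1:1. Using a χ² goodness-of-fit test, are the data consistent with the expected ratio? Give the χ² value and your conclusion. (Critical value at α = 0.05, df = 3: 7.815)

Expected counts for N = 228 under a 1:1:1:1 ratio (total parts = 4):
  black rough-coated: 228 × 1/4 = 57
  black smooth-coated: 228 × 1/4 = 57
  white rough-coated: 228 × 1/4 = 57
  white smooth-coated: 228 × 1/4 = 57
χ² = Σ (O − E)² / E
  black rough-coated: (56 − 57)² / 57 = 0.0175
  black smooth-coated: (43 − 57)² / 57 = 3.4386
  white rough-coated: (54 − 57)² / 57 = 0.1579
  white smooth-coated: (75 − 57)² / 57 = 5.6842
χ² = 0.0175 + 3.4386 + 0.1579 + 5.6842 = 9.2982 ≈ 9.298
Degrees of freedom = 4 − 1 = 3; critical value at α = 0.05 is 7.815.
Since 9.298 > 7.815, we reject the null hypothesis — the data do not fit the 1:1:1:1 ratio.

9.298; not consistent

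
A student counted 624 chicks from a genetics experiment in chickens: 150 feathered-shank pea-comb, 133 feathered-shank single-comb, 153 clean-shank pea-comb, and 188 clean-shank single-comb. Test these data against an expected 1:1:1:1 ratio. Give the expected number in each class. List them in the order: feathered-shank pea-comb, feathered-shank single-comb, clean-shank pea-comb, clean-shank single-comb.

Total ratio parts = 4. Expected numbers out of 624:
  feathered-shank pea-comb: 624 × 1/4 = 156
  feathered-shank single-comb: 624 × 1/4 = 156
  clean-shank pea-comb: 624 × 1/4 = 156
  clean-shank single-comb: 624 × 1/4 = 156

156, 156, 156, 156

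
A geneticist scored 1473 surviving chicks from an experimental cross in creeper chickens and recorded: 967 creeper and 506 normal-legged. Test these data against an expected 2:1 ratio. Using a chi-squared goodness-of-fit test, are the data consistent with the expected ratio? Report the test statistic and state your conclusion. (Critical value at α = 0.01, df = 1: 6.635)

0.687; consistent

Expected counts for N = 1473 under a 2:1 ratio (total parts = 3):
  creeper: 1473 × 2/3 = 982
  normal-legged: 1473 × 1/3 = 491
χ² = Σ (O − E)² / E
  creeper: (967 − 982)² / 982 = 0.2291
  normal-legged: (506 − 491)² / 491 = 0.4582
χ² = 0.2291 + 0.4582 = 0.6873 ≈ 0.687
Degrees of freedom = 2 − 1 = 1; critical value at α = 0.01 is 6.635.
Since 0.687 < 6.635, we fail to reject the null hypothesis — the data are consistent with the 2:1 ratio.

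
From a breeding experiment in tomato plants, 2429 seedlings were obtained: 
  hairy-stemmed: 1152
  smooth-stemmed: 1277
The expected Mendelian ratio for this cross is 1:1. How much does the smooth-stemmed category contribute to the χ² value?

Total ratio parts = 2. Expected numbers out of 2429:
  hairy-stemmed: 2429 × 1/2 = 1214.5
  smooth-stemmed: 2429 × 1/2 = 1214.5
Contribution of smooth-stemmed: (1277 − 1214.5)² / 1214.5 = 3.2163

3.216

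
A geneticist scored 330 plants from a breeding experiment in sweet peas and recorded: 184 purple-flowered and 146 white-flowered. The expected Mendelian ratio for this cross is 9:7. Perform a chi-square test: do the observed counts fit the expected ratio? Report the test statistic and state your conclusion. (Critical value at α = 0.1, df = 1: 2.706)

Under the 9:7 hypothesis (Σ ratio = 16, N = 330):
  purple-flowered: 330 × 9/16 = 185.625
  white-flowered: 330 × 7/16 = 144.375
χ² = Σ (O − E)² / E
  purple-flowered: (184 − 185.625)² / 185.625 = 0.0142
  white-flowered: (146 − 144.375)² / 144.375 = 0.0183
χ² = 0.0142 + 0.0183 = 0.0325 ≈ 0.033
Degrees of freedom = 2 − 1 = 1; critical value at α = 0.1 is 2.706.
Since 0.033 < 2.706, we fail to reject the null hypothesis — the data are consistent with the 9:7 ratio.

0.033; consistent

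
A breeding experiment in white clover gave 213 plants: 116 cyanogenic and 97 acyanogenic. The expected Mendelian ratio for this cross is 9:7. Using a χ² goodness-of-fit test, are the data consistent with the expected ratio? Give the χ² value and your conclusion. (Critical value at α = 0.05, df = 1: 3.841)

Total ratio parts = 16. Expected numbers out of 213:
  cyanogenic: 213 × 9/16 = 119.8125
  acyanogenic: 213 × 7/16 = 93.1875
χ² = Σ (O − E)² / E
  cyanogenic: (116 − 119.8125)² / 119.8125 = 0.1213
  acyanogenic: (97 − 93.1875)² / 93.1875 = 0.1560
χ² = 0.1213 + 0.1560 = 0.2773 ≈ 0.277
Degrees of freedom = 2 − 1 = 1; critical value at α = 0.05 is 3.841.
Since 0.277 < 3.841, we fail to reject the null hypothesis — the data are consistent with the 9:7 ratio.

0.277; consistent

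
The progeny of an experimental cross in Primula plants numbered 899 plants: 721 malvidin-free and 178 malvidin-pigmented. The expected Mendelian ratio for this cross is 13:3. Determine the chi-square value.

0.650

The 13:3 ratio has 16 parts, so with N = 899 the expected counts are:
  malvidin-free: 899 × 13/16 = 730.4375
  malvidin-pigmented: 899 × 3/16 = 168.5625
χ² = Σ (O − E)² / E
  malvidin-free: (721 − 730.4375)² / 730.4375 = 0.1219
  malvidin-pigmented: (178 − 168.5625)² / 168.5625 = 0.5284
χ² = 0.1219 + 0.5284 = 0.6503 ≈ 0.650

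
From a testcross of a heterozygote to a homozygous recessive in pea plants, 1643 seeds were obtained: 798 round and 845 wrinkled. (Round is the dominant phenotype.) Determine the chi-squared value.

1.344

A testcross of a heterozygote (Aa × aa) gives a 1:1 phenotypic ratio.
Total ratio parts = 2. Expected numbers out of 1643:
  round: 1643 × 1/2 = 821.5
  wrinkled: 1643 × 1/2 = 821.5
χ² = Σ (O − E)² / E
  round: (798 − 821.5)² / 821.5 = 0.6722
  wrinkled: (845 − 821.5)² / 821.5 = 0.6722
χ² = 0.6722 + 0.6722 = 1.3444 ≈ 1.344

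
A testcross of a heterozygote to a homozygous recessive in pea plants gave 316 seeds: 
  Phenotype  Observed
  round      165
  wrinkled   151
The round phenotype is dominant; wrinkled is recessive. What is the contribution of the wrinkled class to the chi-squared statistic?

A testcross of a heterozygote (Aa × aa) gives a 1:1 phenotypic ratio.
The 1:1 ratio has 2 parts, so with N = 316 the expected counts are:
  round: 316 × 1/2 = 158
  wrinkled: 316 × 1/2 = 158
Contribution of wrinkled: (151 − 158)² / 158 = 0.3101

0.310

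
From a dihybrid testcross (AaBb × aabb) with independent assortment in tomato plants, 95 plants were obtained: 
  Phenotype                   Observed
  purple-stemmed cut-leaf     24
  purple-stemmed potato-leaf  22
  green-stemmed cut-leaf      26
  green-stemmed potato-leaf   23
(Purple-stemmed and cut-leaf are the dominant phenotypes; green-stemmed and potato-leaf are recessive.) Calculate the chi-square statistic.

0.368

A dihybrid testcross with independent assortment gives a 1:1:1:1 ratio.
The 1:1:1:1 ratio has 4 parts, so with N = 95 the expected counts are:
  purple-stemmed cut-leaf: 95 × 1/4 = 23.75
  purple-stemmed potato-leaf: 95 × 1/4 = 23.75
  green-stemmed cut-leaf: 95 × 1/4 = 23.75
  green-stemmed potato-leaf: 95 × 1/4 = 23.75
χ² = Σ (O − E)² / E
  purple-stemmed cut-leaf: (24 − 23.75)² / 23.75 = 0.0026
  purple-stemmed potato-leaf: (22 − 23.75)² / 23.75 = 0.1289
  green-stemmed cut-leaf: (26 − 23.75)² / 23.75 = 0.2132
  green-stemmed potato-leaf: (23 − 23.75)² / 23.75 = 0.0237
χ² = 0.0026 + 0.1289 + 0.2132 + 0.0237 = 0.3684 ≈ 0.368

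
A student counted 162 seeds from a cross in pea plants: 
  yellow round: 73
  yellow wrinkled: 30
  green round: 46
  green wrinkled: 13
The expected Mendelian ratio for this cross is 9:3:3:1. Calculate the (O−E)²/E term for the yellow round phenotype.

The 9:3:3:1 ratio has 16 parts, so with N = 162 the expected counts are:
  yellow round: 162 × 9/16 = 91.125
  yellow wrinkled: 162 × 3/16 = 30.375
  green round: 162 × 3/16 = 30.375
  green wrinkled: 162 × 1/16 = 10.125
Contribution of yellow round: (73 − 91.125)² / 91.125 = 3.6051

3.605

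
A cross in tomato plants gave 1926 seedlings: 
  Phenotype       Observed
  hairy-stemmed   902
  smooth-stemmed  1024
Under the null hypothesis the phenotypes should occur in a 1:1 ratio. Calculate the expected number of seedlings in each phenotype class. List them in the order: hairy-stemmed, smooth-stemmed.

The 1:1 ratio has 2 parts, so with N = 1926 the expected counts are:
  hairy-stemmed: 1926 × 1/2 = 963
  smooth-stemmed: 1926 × 1/2 = 963

963, 963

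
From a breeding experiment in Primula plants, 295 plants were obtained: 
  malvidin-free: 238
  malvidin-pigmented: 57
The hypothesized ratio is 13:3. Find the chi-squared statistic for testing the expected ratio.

0.063

Under the 13:3 hypothesis (Σ ratio = 16, N = 295):
  malvidin-free: 295 × 13/16 = 239.6875
  malvidin-pigmented: 295 × 3/16 = 55.3125
χ² = Σ (O − E)² / E
  malvidin-free: (238 − 239.6875)² / 239.6875 = 0.0119
  malvidin-pigmented: (57 − 55.3125)² / 55.3125 = 0.0515
χ² = 0.0119 + 0.0515 = 0.0634 ≈ 0.063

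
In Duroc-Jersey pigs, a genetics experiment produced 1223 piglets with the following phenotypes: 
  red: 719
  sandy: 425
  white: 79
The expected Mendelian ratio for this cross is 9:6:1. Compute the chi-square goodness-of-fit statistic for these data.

Under the 9:6:1 hypothesis (Σ ratio = 16, N = 1223):
  red: 1223 × 9/16 = 687.9375
  sandy: 1223 × 6/16 = 458.625
  white: 1223 × 1/16 = 76.4375
χ² = Σ (O − E)² / E
  red: (719 − 687.9375)² / 687.9375 = 1.4026
  sandy: (425 − 458.625)² / 458.625 = 2.4653
  white: (79 − 76.4375)² / 76.4375 = 0.0859
χ² = 1.4026 + 2.4653 + 0.0859 = 3.9538 ≈ 3.954

3.954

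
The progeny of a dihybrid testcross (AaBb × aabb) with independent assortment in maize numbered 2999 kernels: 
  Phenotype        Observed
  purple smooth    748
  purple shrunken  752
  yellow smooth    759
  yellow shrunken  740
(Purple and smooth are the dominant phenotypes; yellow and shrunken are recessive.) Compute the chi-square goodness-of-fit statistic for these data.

0.252

A dihybrid testcross with independent assortment gives a 1:1:1:1 ratio.
Total ratio parts = 4. Expected numbers out of 2999:
  purple smooth: 2999 × 1/4 = 749.75
  purple shrunken: 2999 × 1/4 = 749.75
  yellow smooth: 2999 × 1/4 = 749.75
  yellow shrunken: 2999 × 1/4 = 749.75
χ² = Σ (O − E)² / E
  purple smooth: (748 − 749.75)² / 749.75 = 0.0041
  purple shrunken: (752 − 749.75)² / 749.75 = 0.0068
  yellow smooth: (759 − 749.75)² / 749.75 = 0.1141
  yellow shrunken: (740 − 749.75)² / 749.75 = 0.1268
χ² = 0.0041 + 0.0068 + 0.1141 + 0.1268 = 0.2518 ≈ 0.252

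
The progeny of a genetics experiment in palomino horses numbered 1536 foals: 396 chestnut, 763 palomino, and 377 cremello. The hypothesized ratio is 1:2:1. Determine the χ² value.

Under the 1:2:1 hypothesis (Σ ratio = 4, N = 1536):
  chestnut: 1536 × 1/4 = 384
  palomino: 1536 × 2/4 = 768
  cremello: 1536 × 1/4 = 384
χ² = Σ (O − E)² / E
  chestnut: (396 − 384)² / 384 = 0.3750
  palomino: (763 − 768)² / 768 = 0.0326
  cremello: (377 − 384)² / 384 = 0.1276
χ² = 0.3750 + 0.0326 + 0.1276 = 0.5352 ≈ 0.535

0.535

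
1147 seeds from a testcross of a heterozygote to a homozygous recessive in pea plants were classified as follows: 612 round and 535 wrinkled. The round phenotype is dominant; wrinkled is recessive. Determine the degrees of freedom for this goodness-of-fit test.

A testcross of a heterozygote (Aa × aa) gives a 1:1 phenotypic ratio.
A goodness-of-fit test with 2 phenotype classes has df = 2 − 1 = 1.

1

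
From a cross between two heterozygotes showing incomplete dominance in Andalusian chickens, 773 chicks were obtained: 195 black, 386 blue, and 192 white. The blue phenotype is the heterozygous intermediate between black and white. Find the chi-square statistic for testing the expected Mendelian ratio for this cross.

0.025

With incomplete dominance, a heterozygote × heterozygote cross gives a 1:2:1 phenotypic ratio.
The 1:2:1 ratio has 4 parts, so with N = 773 the expected counts are:
  black: 773 × 1/4 = 193.25
  blue: 773 × 2/4 = 386.5
  white: 773 × 1/4 = 193.25
χ² = Σ (O − E)² / E
  black: (195 − 193.25)² / 193.25 = 0.0158
  blue: (386 − 386.5)² / 386.5 = 0.0006
  white: (192 − 193.25)² / 193.25 = 0.0081
χ² = 0.0158 + 0.0006 + 0.0081 = 0.0245 ≈ 0.025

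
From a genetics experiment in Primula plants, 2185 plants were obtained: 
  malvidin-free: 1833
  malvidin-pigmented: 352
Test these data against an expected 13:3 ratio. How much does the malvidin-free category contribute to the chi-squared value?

Expected counts for N = 2185 under a 13:3 ratio (total parts = 16):
  malvidin-free: 2185 × 13/16 = 1775.3125
  malvidin-pigmented: 2185 × 3/16 = 409.6875
Contribution of malvidin-free: (1833 − 1775.3125)² / 1775.3125 = 1.8745

1.875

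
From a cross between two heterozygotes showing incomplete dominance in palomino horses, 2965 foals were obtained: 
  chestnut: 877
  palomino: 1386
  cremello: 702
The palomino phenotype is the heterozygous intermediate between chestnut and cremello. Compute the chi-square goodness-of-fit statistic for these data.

With incomplete dominance, a heterozygote × heterozygote cross gives a 1:2:1 phenotypic ratio.
The 1:2:1 ratio has 4 parts, so with N = 2965 the expected counts are:
  chestnut: 2965 × 1/4 = 741.25
  palomino: 2965 × 2/4 = 1482.5
  cremello: 2965 × 1/4 = 741.25
χ² = Σ (O − E)² / E
  chestnut: (877 − 741.25)² / 741.25 = 24.8608
  palomino: (1386 − 1482.5)² / 1482.5 = 6.2815
  cremello: (702 − 741.25)² / 741.25 = 2.0783
χ² = 24.8608 + 6.2815 + 2.0783 = 33.2206 ≈ 33.221

33.221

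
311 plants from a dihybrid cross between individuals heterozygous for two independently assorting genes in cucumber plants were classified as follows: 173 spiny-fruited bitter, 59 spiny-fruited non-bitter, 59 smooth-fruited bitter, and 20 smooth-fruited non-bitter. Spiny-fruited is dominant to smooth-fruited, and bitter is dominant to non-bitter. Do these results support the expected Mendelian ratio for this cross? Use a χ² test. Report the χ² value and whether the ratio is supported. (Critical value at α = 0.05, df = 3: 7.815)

A dihybrid F₂ with independent assortment and complete dominance at both loci gives a 9:3:3:1 phenotypic ratio.
Total ratio parts = 16. Expected numbers out of 311:
  spiny-fruited bitter: 311 × 9/16 = 174.9375
  spiny-fruited non-bitter: 311 × 3/16 = 58.3125
  smooth-fruited bitter: 311 × 3/16 = 58.3125
  smooth-fruited non-bitter: 311 × 1/16 = 19.4375
χ² = Σ (O − E)² / E
  spiny-fruited bitter: (173 − 174.9375)² / 174.9375 = 0.0215
  spiny-fruited non-bitter: (59 − 58.3125)² / 58.3125 = 0.0081
  smooth-fruited bitter: (59 − 58.3125)² / 58.3125 = 0.0081
  smooth-fruited non-bitter: (20 − 19.4375)² / 19.4375 = 0.0163
χ² = 0.0215 + 0.0081 + 0.0081 + 0.0163 = 0.054
Degrees of freedom = 4 − 1 = 3; critical value at α = 0.05 is 7.815.
Since 0.054 < 7.815, we fail to reject the null hypothesis — the data are consistent with the 9:3:3:1 ratio.

0.054; consistent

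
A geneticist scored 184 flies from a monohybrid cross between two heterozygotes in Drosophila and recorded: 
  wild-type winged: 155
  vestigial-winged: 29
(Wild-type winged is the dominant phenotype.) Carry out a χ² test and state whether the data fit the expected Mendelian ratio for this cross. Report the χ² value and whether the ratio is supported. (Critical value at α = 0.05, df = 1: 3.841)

8.377; not consistent

For a monohybrid cross between heterozygotes with complete dominance, the expected phenotypic ratio is 3:1.
Under the 3:1 hypothesis (Σ ratio = 4, N = 184):
  wild-type winged: 184 × 3/4 = 138
  vestigial-winged: 184 × 1/4 = 46
χ² = Σ (O − E)² / E
  wild-type winged: (155 − 138)² / 138 = 2.0942
  vestigial-winged: (29 − 46)² / 46 = 6.2826
χ² = 2.0942 + 6.2826 = 8.3768 ≈ 8.377
Degrees of freedom = 2 − 1 = 1; critical value at α = 0.05 is 3.841.
Since 8.377 > 3.841, we reject the null hypothesis — the data do not fit the 3:1 ratio.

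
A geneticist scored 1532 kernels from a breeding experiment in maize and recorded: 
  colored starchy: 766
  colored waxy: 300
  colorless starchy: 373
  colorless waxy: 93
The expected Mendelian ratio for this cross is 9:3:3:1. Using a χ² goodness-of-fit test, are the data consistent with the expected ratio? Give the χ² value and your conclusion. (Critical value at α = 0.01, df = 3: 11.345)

36.882; not consistent

Under the 9:3:3:1 hypothesis (Σ ratio = 16, N = 1532):
  colored starchy: 1532 × 9/16 = 861.75
  colored waxy: 1532 × 3/16 = 287.25
  colorless starchy: 1532 × 3/16 = 287.25
  colorless waxy: 1532 × 1/16 = 95.75
χ² = Σ (O − E)² / E
  colored starchy: (766 − 861.75)² / 861.75 = 10.6389
  colored waxy: (300 − 287.25)² / 287.25 = 0.5659
  colorless starchy: (373 − 287.25)² / 287.25 = 25.5981
  colorless waxy: (93 − 95.75)² / 95.75 = 0.0790
χ² = 10.6389 + 0.5659 + 25.5981 + 0.0790 = 36.8819 ≈ 36.882
Degrees of freedom = 4 − 1 = 3; critical value at α = 0.01 is 11.345.
Since 36.882 > 11.345, we reject the null hypothesis — the data do not fit the 9:3:3:1 ratio.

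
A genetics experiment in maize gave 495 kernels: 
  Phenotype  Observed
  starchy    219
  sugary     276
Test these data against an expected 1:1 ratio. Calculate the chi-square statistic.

Expected counts for N = 495 under a 1:1 ratio (total parts = 2):
  starchy: 495 × 1/2 = 247.5
  sugary: 495 × 1/2 = 247.5
χ² = Σ (O − E)² / E
  starchy: (219 − 247.5)² / 247.5 = 3.2818
  sugary: (276 − 247.5)² / 247.5 = 3.2818
χ² = 3.2818 + 3.2818 = 6.5636 ≈ 6.564

6.564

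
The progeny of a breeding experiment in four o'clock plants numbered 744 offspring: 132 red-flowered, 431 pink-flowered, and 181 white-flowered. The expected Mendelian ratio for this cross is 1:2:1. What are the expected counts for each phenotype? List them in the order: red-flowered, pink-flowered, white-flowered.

The 1:2:1 ratio has 4 parts, so with N = 744 the expected counts are:
  red-flowered: 744 × 1/4 = 186
  pink-flowered: 744 × 2/4 = 372
  white-flowered: 744 × 1/4 = 186

186, 372, 186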